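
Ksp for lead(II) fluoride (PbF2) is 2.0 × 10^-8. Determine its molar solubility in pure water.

1.7e-3 M

PbF2(s) ⇌ Pb^2+ + 2 F^-
Ksp = [Pb^2+][F^-]^2
Let s = molar solubility. Then [Pb^2+] = s and [F^-] = 2s.
Ksp = s(2s)^2 = 4s^3
Solving, s = (2.0 × 10^-8/4)^(1/3) = 1.7 x 10^-3 M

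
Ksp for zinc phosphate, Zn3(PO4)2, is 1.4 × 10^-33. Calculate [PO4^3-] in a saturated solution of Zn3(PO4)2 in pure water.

[PO4^3-] ≈ 2.1e-7 M

Zn3(PO4)2(s) ⇌ 3 Zn^2+(aq) + 2 PO4^3-(aq)
Ksp = [Zn^2+]^3[PO4^3-]^2
For each mole of Zn3(PO4)2 that dissolves: [Zn^2+] = 3s, [PO4^3-] = 2s.
Ksp = (3s)^3(2s)^2 = 108s^5
s^5 = 1.4 × 10^-33 / 108, so s = 1.05 x 10^-7 M
[PO4^3-] = 2s = 2.1 x 10^-7 M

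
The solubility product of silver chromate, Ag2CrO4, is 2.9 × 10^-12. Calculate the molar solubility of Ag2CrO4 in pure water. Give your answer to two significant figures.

9.0 × 10^-5 M

Ag2CrO4(s) <=> 2 Ag^+ + CrO4^2-
Ksp = [Ag^+]^2[CrO4^2-]
For each mole of Ag2CrO4 that dissolves: [Ag^+] = 2s, [CrO4^2-] = s.
Substituting: Ksp = (2s)^2s = 4s^3
s^3 = 2.9 × 10^-12 / 4, so s = 9.0 × 10^-5 M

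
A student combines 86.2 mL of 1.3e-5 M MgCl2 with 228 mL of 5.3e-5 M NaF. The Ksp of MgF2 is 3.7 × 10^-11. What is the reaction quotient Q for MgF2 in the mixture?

Q ≈ 5.3e-15

Total volume = 86.2 + 228 = 314.2 mL.
[Mg^2+] = 1.3 × 10^-5 × (86.2/314.2) = 3.57 x 10^-6 M
[F^-] = 5.3 × 10^-5 × (228/314.2) = 3.85 x 10^-5 M
MgF2(s) <=> Mg^2+ + 2 F^-, so Q = [Mg^2+][F^-]^2
Q = (3.57 × 10^-6)(3.85 × 10^-5)^2 = 5.3 x 10^-15
Q < Ksp, so no precipitate of MgF2 forms.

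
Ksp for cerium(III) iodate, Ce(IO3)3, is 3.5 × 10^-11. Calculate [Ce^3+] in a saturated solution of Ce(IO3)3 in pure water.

[Ce^3+] = 1.1 × 10^-3 M

Ce(IO3)3(s) <=> Ce^3+(aq) + 3 IO3^-(aq)
Ksp = [Ce^3+][IO3^-]^3
For each mole of Ce(IO3)3 that dissolves: [Ce^3+] = s, [IO3^-] = 3s.
So Ksp = s × (3s)^3 = 27s^4
s^4 = 3.5 × 10^-11 / 27, so s = 1.07 × 10^-3 M
[Ce^3+] = s = 1.1 x 10^-3 M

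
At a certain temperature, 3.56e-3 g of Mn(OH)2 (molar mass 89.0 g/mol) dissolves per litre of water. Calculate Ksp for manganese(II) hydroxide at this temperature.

Molar solubility s = (3.56 x 10^-3 g/L) / (89.0 g/mol) = 4.000 × 10^-5 M.
Mn(OH)2(s) ⇌ Mn^2+ + 2 OH^-
If s mol/L of Mn(OH)2 dissolves, [Mn^2+] = s and [OH^-] = 2s.
Ksp = [Mn^2+][OH^-]^2
Substituting: Ksp = s(2s)^2 = 4s^3
Ksp = 4 × (4.000 x 10^-5)^3 = 2.56 × 10^-13

Ksp ≈ 2.56 × 10^-13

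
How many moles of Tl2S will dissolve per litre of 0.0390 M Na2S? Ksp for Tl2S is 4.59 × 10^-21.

Tl2S(s) ⇌ 2 Tl^+ + S^2-
Ksp = [Tl^+]^2[S^2-]
If s mol/L dissolves here, [Tl^+] = 2s, [S^2-] = 0.0390 + s ≈ 0.0390 (common-ion effect: S^2- is already 0.0390 M).
Ksp ≈ (2s)^2 × 0.0390
s = 1.72 × 10^-10 M
Check: s = 1.7 x 10^-10 ≪ 0.0390, so the approximation is valid.

s ≈ 1.72 × 10^-10 M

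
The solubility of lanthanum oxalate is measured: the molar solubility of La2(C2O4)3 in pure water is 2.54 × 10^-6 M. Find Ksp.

Ksp = 1.14e-26

La2(C2O4)3(s) ⇌ 2 La^3+ + 3 C2O4^2-
If s mol/L of La2(C2O4)3 dissolves, [La^3+] = 2s and [C2O4^2-] = 3s.
Ksp = [La^3+]^2[C2O4^2-]^3
Substituting: Ksp = (2s)^2(3s)^3 = 108s^5
With s = 2.54 x 10^-6: Ksp = 1.14 × 10^-26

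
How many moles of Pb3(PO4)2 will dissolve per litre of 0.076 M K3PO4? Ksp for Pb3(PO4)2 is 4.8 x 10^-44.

s = 6.8e-15 M

Pb3(PO4)2(s) <=> 3 Pb^2+(aq) + 2 PO4^3-(aq)
Ksp = [Pb^2+]^3[PO4^3-]^2
Let s = moles of Pb3(PO4)2 that dissolve per litre. [Pb^2+] = 3s, [PO4^3-] = 0.076 + 2s ≈ 0.076 (common-ion effect: PO4^3- is already 0.076 M).
Ksp ≈ (3s)^3 × (0.076)^2
s = 6.8 x 10^-15 M
Check: 2s = 1.4 x 10^-14 ≪ 0.076, so the approximation is valid.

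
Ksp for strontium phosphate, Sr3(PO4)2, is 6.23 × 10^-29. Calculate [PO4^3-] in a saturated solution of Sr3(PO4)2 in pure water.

Sr3(PO4)2(s) ⇌ 3 Sr^2+(aq) + 2 PO4^3-(aq)
Ksp = [Sr^2+]^3[PO4^3-]^2
If s mol/L of Sr3(PO4)2 dissolves, [Sr^2+] = 3s and [PO4^3-] = 2s.
Substituting: Ksp = (3s)^3(2s)^2 = 108s^5
Solving, s = (6.23 × 10^-29/108)^(1/5) = 8.958 x 10^-7 M
[PO4^3-] = 2s = 1.79 × 10^-6 M

1.79 × 10^-6 M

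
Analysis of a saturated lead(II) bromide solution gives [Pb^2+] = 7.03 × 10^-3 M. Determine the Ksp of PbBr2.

1.39 x 10^-6

PbBr2(s) ⇌ Pb^2+(aq) + 2 Br^-(aq)
Stoichiometry gives [Br^-] = (2/1)[Pb^2+] = 1.406 x 10^-2 M.
Ksp = [Pb^2+][Br^-]^2
Ksp = 7.03 × 10^-3 × (1.406 × 10^-2)^2 = 1.39 x 10^-6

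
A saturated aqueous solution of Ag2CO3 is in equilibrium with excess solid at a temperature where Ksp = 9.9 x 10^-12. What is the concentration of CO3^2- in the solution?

[CO3^2-] ≈ 1.4 × 10^-4 M

Ag2CO3(s) ⇌ 2 Ag^+ + CO3^2-
Ksp = [Ag^+]^2[CO3^2-]
For each mole of Ag2CO3 that dissolves: [Ag^+] = 2s, [CO3^2-] = s.
Ksp = (2s)^2s = 4s^3
s^3 = 9.9 x 10^-12 / 4, so s = 1.35 x 10^-4 M
[CO3^2-] = s = 1.4 × 10^-4 M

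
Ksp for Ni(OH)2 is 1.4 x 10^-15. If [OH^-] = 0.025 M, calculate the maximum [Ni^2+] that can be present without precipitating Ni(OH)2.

Ni(OH)2(s) ⇌ Ni^2+(aq) + 2 OH^-(aq)
Ksp = [Ni^2+][OH^-]^2
Precipitation begins when Q = Ksp. With [OH^-] = 0.025 M:
1.4 x 10^-15 = (0.025)^2 × [Ni^2+]
[Ni^2+] = (1.4 x 10^-15 / 6.25 x 10^-4) = 2.2 × 10^-12 M

2.2e-12 M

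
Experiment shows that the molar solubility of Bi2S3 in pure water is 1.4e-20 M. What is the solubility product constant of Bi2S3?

Bi2S3(s) ⇌ 2 Bi^3+ + 3 S^2-
For each mole of Bi2S3 that dissolves: [Bi^3+] = 2s, [S^2-] = 3s.
Ksp = [Bi^3+]^2[S^2-]^3
Substituting: Ksp = (2s)^2(3s)^3 = 108s^5
Ksp = 108 × (1.4 × 10^-20)^5 = 5.8 x 10^-98

Ksp ≈ 5.8e-98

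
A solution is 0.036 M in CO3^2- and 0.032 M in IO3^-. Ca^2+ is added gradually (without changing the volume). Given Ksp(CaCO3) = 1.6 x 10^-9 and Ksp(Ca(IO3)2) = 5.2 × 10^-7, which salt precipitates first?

Each salt begins to precipitate when Q = Ksp, i.e. when [Ca^2+] reaches its threshold.
For CaCO3: 1.6 x 10^-9 = 0.036 × [Ca^2+]  ⇒  [Ca^2+] = 4.4 × 10^-8 M.
For Ca(IO3)2: 5.2 × 10^-7 = (0.032)^2 × [Ca^2+]  ⇒  [Ca^2+] = 5.1 × 10^-4 M.
The salt with the lower threshold [Ca^2+] precipitates first: CaCO3.

CaCO3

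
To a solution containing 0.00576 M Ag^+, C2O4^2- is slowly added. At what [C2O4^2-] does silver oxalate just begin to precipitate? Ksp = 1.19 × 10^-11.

Ag2C2O4(s) ⇌ 2 Ag^+ + C2O4^2-
Ksp = [Ag^+]^2[C2O4^2-]
Precipitation begins when Q = Ksp. With [Ag^+] = 0.00576 M:
1.19 × 10^-11 = (0.00576)^2 × [C2O4^2-]
[C2O4^2-] = (1.19 × 10^-11 / 3.318 x 10^-5) = 3.59 × 10^-7 M

[C2O4^2-] = 3.59 × 10^-7 M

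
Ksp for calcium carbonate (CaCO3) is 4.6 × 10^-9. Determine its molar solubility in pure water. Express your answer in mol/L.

CaCO3(s) ⇌ Ca^2+(aq) + CO3^2-(aq)
Ksp = [Ca^2+][CO3^2-]
For each mole of CaCO3 that dissolves: [Ca^2+] = s, [CO3^2-] = s.
Ksp = (s)(s) = s^2
s = √(4.6 × 10^-9) = 6.8 x 10^-5 M

s = 6.8e-5 M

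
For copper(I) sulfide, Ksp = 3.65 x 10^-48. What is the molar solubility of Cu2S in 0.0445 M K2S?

Cu2S(s) ⇌ 2 Cu^+ + S^2-
Ksp = [Cu^+]^2[S^2-]
Let s be the molar solubility in this solution. [Cu^+] = 2s, [S^2-] = 0.0445 + s ≈ 0.0445 (common-ion effect: S^2- is already 0.0445 M).
Ksp ≈ (2s)^2 × 0.0445
s = 4.53 × 10^-24 M
Check: s = 4.5 × 10^-24 ≪ 0.0445, so the approximation is valid.

s = 4.53 × 10^-24 M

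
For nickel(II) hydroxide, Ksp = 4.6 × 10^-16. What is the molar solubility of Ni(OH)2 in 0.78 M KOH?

7.6e-16 M

Ni(OH)2(s) <=> Ni^2+ + 2 OH^-
Ksp = [Ni^2+][OH^-]^2
If s mol/L dissolves here, [Ni^2+] = s, [OH^-] = 0.78 + 2s ≈ 0.78 (since OH^- from KOH dominates).
Ksp ≈ s × (0.78)^2
s = 7.6 x 10^-16 M
Check: 2s = 1.5 × 10^-15 ≪ 0.78, so the approximation is valid.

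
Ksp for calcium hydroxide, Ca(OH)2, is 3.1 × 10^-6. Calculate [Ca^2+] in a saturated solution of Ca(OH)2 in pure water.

[Ca^2+] = 9.2 × 10^-3 M

Ca(OH)2(s) ⇌ Ca^2+(aq) + 2 OH^-(aq)
Ksp = [Ca^2+][OH^-]^2
For each mole of Ca(OH)2 that dissolves: [Ca^2+] = s, [OH^-] = 2s.
Ksp = s(2s)^2 = 4s^3
s^3 = 3.1 × 10^-6 / 4, so s = 9.19 x 10^-3 M
[Ca^2+] = s = 9.2 × 10^-3 M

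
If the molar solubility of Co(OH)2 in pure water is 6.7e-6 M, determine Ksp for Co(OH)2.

Ksp = 1.2e-15

Co(OH)2(s) <=> Co^2+(aq) + 2 OH^-(aq)
For each mole of Co(OH)2 that dissolves: [Co^2+] = s, [OH^-] = 2s.
Ksp = [Co^2+][OH^-]^2
So Ksp = s × (2s)^2 = 4s^3
With s = 6.7 x 10^-6: Ksp = 1.2 × 10^-15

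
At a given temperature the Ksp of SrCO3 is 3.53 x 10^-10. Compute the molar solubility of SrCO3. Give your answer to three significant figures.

SrCO3(s) ⇌ Sr^2+(aq) + CO3^2-(aq)
Ksp = [Sr^2+][CO3^2-]
Let s = molar solubility. Then [Sr^2+] = s and [CO3^2-] = s.
Ksp = s^2
s = √(3.53 x 10^-10) = 1.88 x 10^-5 M

s = 1.88e-5 M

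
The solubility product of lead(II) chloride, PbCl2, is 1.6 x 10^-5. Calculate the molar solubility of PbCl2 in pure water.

s ≈ 1.6e-2 M

PbCl2(s) <=> Pb^2+ + 2 Cl^-
Ksp = [Pb^2+][Cl^-]^2
With molar solubility s: [Pb^2+] = s, [Cl^-] = 2s.
So Ksp = s × (2s)^2 = 4s^3
s^3 = 1.6 x 10^-5 / 4, so s = 1.6 × 10^-2 M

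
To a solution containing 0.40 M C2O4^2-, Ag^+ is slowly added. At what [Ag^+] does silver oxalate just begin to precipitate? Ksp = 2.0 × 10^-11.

[Ag^+] ≈ 7.1 × 10^-6 M

Ag2C2O4(s) ⇌ 2 Ag^+ + C2O4^2-
Ksp = [Ag^+]^2[C2O4^2-]
Precipitation begins when Q = Ksp. With [C2O4^2-] = 0.40 M:
2.0 × 10^-11 = (0.40) × [Ag^+]^2
[Ag^+] = (2.0 × 10^-11 / 4.0 × 10^-1)^(1/2) = 7.1 × 10^-6 M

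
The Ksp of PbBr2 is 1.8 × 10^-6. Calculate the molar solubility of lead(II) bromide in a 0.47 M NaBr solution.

PbBr2(s) <=> Pb^2+(aq) + 2 Br^-(aq)
Ksp = [Pb^2+][Br^-]^2
Let s = moles of PbBr2 that dissolve per litre. [Pb^2+] = s, [Br^-] = 0.47 + 2s ≈ 0.47 (Ksp is small, so little additional dissolves).
Ksp ≈ s × (0.47)^2
s = 8.1 × 10^-6 M
Check: 2s = 1.6 × 10^-5 ≪ 0.47, so the approximation is valid.

s ≈ 8.1 × 10^-6 M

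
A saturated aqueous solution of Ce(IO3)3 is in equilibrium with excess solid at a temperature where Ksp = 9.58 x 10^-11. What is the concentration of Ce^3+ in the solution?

Ce(IO3)3(s) ⇌ Ce^3+ + 3 IO3^-
Ksp = [Ce^3+][IO3^-]^3
Let s = molar solubility. Then [Ce^3+] = s and [IO3^-] = 3s.
Ksp = s(3s)^3 = 27s^4
s^4 = 9.58 x 10^-11 / 27, so s = 1.372 x 10^-3 M
[Ce^3+] = s = 1.37 x 10^-3 M

[Ce^3+] ≈ 1.37 × 10^-3 M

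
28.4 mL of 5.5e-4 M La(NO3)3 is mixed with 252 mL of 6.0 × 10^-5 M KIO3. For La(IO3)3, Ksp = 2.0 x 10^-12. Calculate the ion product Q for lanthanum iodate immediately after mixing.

8.7 x 10^-18

Total volume = 28.4 + 252 = 280.4 mL.
[La^3+] = 5.5 x 10^-4 × (28.4/280.4) = 5.57 × 10^-5 M
[IO3^-] = 6.0 × 10^-5 × (252/280.4) = 5.39 x 10^-5 M
La(IO3)3(s) ⇌ La^3+(aq) + 3 IO3^-(aq), so Q = [La^3+][IO3^-]^3
Q = (5.57 × 10^-5)(5.39 × 10^-5)^3 = 8.7 × 10^-18
Q < Ksp, so no precipitate of La(IO3)3 forms.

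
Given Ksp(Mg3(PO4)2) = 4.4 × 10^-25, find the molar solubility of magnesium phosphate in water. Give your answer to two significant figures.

Mg3(PO4)2(s) ⇌ 3 Mg^2+ + 2 PO4^3-
Ksp = [Mg^2+]^3[PO4^3-]^2
Let s = molar solubility. Then [Mg^2+] = 3s and [PO4^3-] = 2s.
Ksp = (3s)^3(2s)^2 = 108s^5
s = (4.4 × 10^-25 / 108)^(1/5) = 5.3 × 10^-6 M

s ≈ 5.3 × 10^-6 M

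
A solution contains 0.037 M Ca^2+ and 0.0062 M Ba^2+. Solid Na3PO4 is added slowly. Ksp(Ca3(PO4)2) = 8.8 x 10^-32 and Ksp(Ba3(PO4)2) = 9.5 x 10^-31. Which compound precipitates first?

Ca3(PO4)2

Each salt begins to precipitate when Q = Ksp, i.e. when [PO4^3-] reaches its threshold.
For Ca3(PO4)2: 8.8 x 10^-32 = (0.037)^3 × [PO4^3-]^2  ⇒  [PO4^3-] = 4.2 × 10^-14 M.
For Ba3(PO4)2: 9.5 x 10^-31 = (0.0062)^3 × [PO4^3-]^2  ⇒  [PO4^3-] = 2.0 x 10^-12 M.
The salt with the lower threshold [PO4^3-] precipitates first: Ca3(PO4)2.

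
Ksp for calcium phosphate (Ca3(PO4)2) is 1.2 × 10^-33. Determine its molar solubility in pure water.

Ca3(PO4)2(s) ⇌ 3 Ca^2+(aq) + 2 PO4^3-(aq)
Ksp = [Ca^2+]^3[PO4^3-]^2
If s mol/L of Ca3(PO4)2 dissolves, [Ca^2+] = 3s and [PO4^3-] = 2s.
Ksp = (3s)^3(2s)^2 = 108s^5
s^5 = 1.2 × 10^-33 / 108, so s = 1.0 x 10^-7 M

1.0e-7 M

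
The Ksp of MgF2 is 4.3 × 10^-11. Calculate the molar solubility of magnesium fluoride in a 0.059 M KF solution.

MgF2(s) ⇌ Mg^2+ + 2 F^-
Ksp = [Mg^2+][F^-]^2
If s mol/L dissolves here, [Mg^2+] = s, [F^-] = 0.059 + 2s ≈ 0.059 (common-ion effect: F^- is already 0.059 M).
Ksp ≈ s × (0.059)^2
s = 1.2 x 10^-8 M
Check: 2s = 2.5 × 10^-8 ≪ 0.059, so the approximation is valid.

s ≈ 1.2e-8 M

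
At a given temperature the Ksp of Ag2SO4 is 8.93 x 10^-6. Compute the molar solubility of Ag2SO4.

0.0131 M

Ag2SO4(s) ⇌ 2 Ag^+(aq) + SO4^2-(aq)
Ksp = [Ag^+]^2[SO4^2-]
Let s = molar solubility. Then [Ag^+] = 2s and [SO4^2-] = s.
Ksp = (2s)^2s = 4s^3
Solving, s = (8.93 x 10^-6/4)^(1/3) = 1.31 × 10^-2 M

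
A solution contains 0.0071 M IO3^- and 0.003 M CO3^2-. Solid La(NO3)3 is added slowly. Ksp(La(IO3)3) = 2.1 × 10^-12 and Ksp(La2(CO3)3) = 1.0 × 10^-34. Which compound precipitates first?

Precipitation of each salt starts when its ion product equals its Ksp.
For La(IO3)3: 2.1 × 10^-12 = (0.0071)^3 × [La^3+]  ⇒  [La^3+] = 5.9 x 10^-6 M.
For La2(CO3)3: 1.0 × 10^-34 = (0.003)^3 × [La^3+]^2  ⇒  [La^3+] = 6.1 x 10^-14 M.
The salt with the lower threshold [La^3+] precipitates first: La2(CO3)3.

La2(CO3)3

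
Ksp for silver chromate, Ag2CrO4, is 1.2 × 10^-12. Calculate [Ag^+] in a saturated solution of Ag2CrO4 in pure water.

[Ag^+] = 1.3 x 10^-4 M

Ag2CrO4(s) ⇌ 2 Ag^+(aq) + CrO4^2-(aq)
Ksp = [Ag^+]^2[CrO4^2-]
If s mol/L of Ag2CrO4 dissolves, [Ag^+] = 2s and [CrO4^2-] = s.
Ksp = (2s)^2s = 4s^3
Solving, s = (1.2 × 10^-12/4)^(1/3) = 6.69 × 10^-5 M
[Ag^+] = 2s = 1.3 × 10^-4 M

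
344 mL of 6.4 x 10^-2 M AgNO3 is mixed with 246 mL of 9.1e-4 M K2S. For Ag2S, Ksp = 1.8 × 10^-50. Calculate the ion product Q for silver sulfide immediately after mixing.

Total volume = 344 + 246 = 590 mL.
[Ag^+] = 6.4 x 10^-2 × (344/590) = 3.73 × 10^-2 M
[S^2-] = 9.1 x 10^-4 × (246/590) = 3.79 × 10^-4 M
Ag2S(s) ⇌ 2 Ag^+ + S^2-, so Q = [Ag^+]^2[S^2-]
Q = (3.73 x 10^-2)^2(3.79 x 10^-4) = 5.3 x 10^-7
Q > Ksp, so Ag2S will precipitate.

5.3 x 10^-7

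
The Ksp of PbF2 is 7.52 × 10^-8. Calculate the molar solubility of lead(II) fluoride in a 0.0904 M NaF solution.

PbF2(s) <=> Pb^2+(aq) + 2 F^-(aq)
Ksp = [Pb^2+][F^-]^2
If s mol/L dissolves here, [Pb^2+] = s, [F^-] = 0.0904 + 2s ≈ 0.0904 (Ksp is small, so little additional dissolves).
Ksp ≈ s × (0.0904)^2
s = 9.20 × 10^-6 M
Check: 2s = 1.8 × 10^-5 ≪ 0.0904, so the approximation is valid.

s = 9.20 × 10^-6 M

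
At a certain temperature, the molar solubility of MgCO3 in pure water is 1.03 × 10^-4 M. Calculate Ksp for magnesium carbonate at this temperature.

Ksp ≈ 1.06 × 10^-8

MgCO3(s) ⇌ Mg^2+ + CO3^2-
If s mol/L of MgCO3 dissolves, [Mg^2+] = s and [CO3^2-] = s.
Ksp = [Mg^2+][CO3^2-]
Ksp = s^2
With s = 1.03 x 10^-4: Ksp = 1.06 × 10^-8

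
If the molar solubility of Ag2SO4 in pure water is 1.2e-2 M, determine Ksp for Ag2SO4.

Ag2SO4(s) ⇌ 2 Ag^+ + SO4^2-
For each mole of Ag2SO4 that dissolves: [Ag^+] = 2s, [SO4^2-] = s.
Ksp = [Ag^+]^2[SO4^2-]
So Ksp = (2s)^2 × s = 4s^3
Ksp = 4 × (1.2 x 10^-2)^3 = 6.9 × 10^-6

Ksp ≈ 6.9e-6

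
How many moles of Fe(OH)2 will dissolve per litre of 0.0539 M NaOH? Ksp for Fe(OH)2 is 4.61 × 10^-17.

1.59 × 10^-14 M

Fe(OH)2(s) ⇌ Fe^2+(aq) + 2 OH^-(aq)
Ksp = [Fe^2+][OH^-]^2
Let s be the molar solubility in this solution. [Fe^2+] = s, [OH^-] = 0.0539 + 2s ≈ 0.0539 (Ksp is small, so little additional dissolves).
Ksp ≈ s × (0.0539)^2
s = 1.59 × 10^-14 M
Check: 2s = 3.2 × 10^-14 ≪ 0.0539, so the approximation is valid.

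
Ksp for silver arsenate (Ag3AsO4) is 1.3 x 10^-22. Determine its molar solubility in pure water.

1.5 × 10^-6 M

Ag3AsO4(s) ⇌ 3 Ag^+ + AsO4^3-
Ksp = [Ag^+]^3[AsO4^3-]
If s mol/L of Ag3AsO4 dissolves, [Ag^+] = 3s and [AsO4^3-] = s.
Ksp = (3s)^3s = 27s^4
s^4 = 1.3 x 10^-22 / 27, so s = 1.5 × 10^-6 M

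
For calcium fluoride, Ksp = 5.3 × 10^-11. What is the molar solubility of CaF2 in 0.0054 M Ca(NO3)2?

s = 5.0 × 10^-5 M

CaF2(s) <=> Ca^2+ + 2 F^-
Ksp = [Ca^2+][F^-]^2
If s mol/L dissolves here, [Ca^2+] = 0.0054 + s ≈ 0.0054, [F^-] = 2s (since Ca^2+ from Ca(NO3)2 dominates).
Ksp ≈ 0.0054 × (2s)^2
s = 5.0 x 10^-5 M
Check: s = 5.0 × 10^-5 ≪ 0.0054, so the approximation is valid.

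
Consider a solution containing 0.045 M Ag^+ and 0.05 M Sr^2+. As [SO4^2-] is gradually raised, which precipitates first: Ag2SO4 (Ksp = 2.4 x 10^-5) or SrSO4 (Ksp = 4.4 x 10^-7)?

SrSO4

Each salt begins to precipitate when Q = Ksp, i.e. when [SO4^2-] reaches its threshold.
For Ag2SO4: 2.4 x 10^-5 = (0.045)^2 × [SO4^2-]  ⇒  [SO4^2-] = 1.2 × 10^-2 M.
For SrSO4: 4.4 x 10^-7 = 0.05 × [SO4^2-]  ⇒  [SO4^2-] = 8.8 x 10^-6 M.
The salt with the lower threshold [SO4^2-] precipitates first: SrSO4.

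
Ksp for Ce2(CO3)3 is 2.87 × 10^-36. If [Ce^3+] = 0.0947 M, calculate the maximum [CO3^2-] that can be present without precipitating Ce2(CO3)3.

[CO3^2-] ≈ 6.84 × 10^-12 M

Ce2(CO3)3(s) ⇌ 2 Ce^3+(aq) + 3 CO3^2-(aq)
Ksp = [Ce^3+]^2[CO3^2-]^3
Precipitation begins when Q = Ksp. With [Ce^3+] = 0.0947 M:
2.87 × 10^-36 = (0.0947)^2 × [CO3^2-]^3
[CO3^2-] = (2.87 × 10^-36 / 8.968 × 10^-3)^(1/3) = 6.84 x 10^-12 M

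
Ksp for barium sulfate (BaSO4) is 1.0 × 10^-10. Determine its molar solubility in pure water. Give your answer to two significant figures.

BaSO4(s) <=> Ba^2+ + SO4^2-
Ksp = [Ba^2+][SO4^2-]
Let s = molar solubility. Then [Ba^2+] = s and [SO4^2-] = s.
Ksp = (s)(s) = s^2
s = √(1.0 × 10^-10) = 1.0 × 10^-5 M

1.0e-5 M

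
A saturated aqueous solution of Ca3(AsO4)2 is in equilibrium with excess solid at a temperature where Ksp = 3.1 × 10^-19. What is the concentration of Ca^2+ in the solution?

Ca3(AsO4)2(s) ⇌ 3 Ca^2+(aq) + 2 AsO4^3-(aq)
Ksp = [Ca^2+]^3[AsO4^3-]^2
For each mole of Ca3(AsO4)2 that dissolves: [Ca^2+] = 3s, [AsO4^3-] = 2s.
Ksp = (3s)^3(2s)^2 = 108s^5
Solving, s = (3.1 × 10^-19/108)^(1/5) = 7.79 × 10^-5 M
[Ca^2+] = 3s = 2.3 × 10^-4 M

[Ca^2+] ≈ 2.3 × 10^-4 M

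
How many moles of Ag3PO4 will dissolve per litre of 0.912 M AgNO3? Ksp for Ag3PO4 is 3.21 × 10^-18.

Ag3PO4(s) ⇌ 3 Ag^+ + PO4^3-
Ksp = [Ag^+]^3[PO4^3-]
Let s be the molar solubility in this solution. [Ag^+] = 0.912 + 3s ≈ 0.912, [PO4^3-] = s (Ksp is small, so little additional dissolves).
Ksp ≈ (0.912)^3 × s
s = 4.23 × 10^-18 M
Check: 3s = 1.3 × 10^-17 ≪ 0.912, so the approximation is valid.

s ≈ 4.23 x 10^-18 M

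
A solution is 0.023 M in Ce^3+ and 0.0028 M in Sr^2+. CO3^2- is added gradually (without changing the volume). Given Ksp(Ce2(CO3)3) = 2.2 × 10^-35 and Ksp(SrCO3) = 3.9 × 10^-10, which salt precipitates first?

Each salt begins to precipitate when Q = Ksp, i.e. when [CO3^2-] reaches its threshold.
For Ce2(CO3)3: 2.2 × 10^-35 = (0.023)^2 × [CO3^2-]^3  ⇒  [CO3^2-] = 3.5 × 10^-11 M.
For SrCO3: 3.9 × 10^-10 = 0.0028 × [CO3^2-]  ⇒  [CO3^2-] = 1.4 x 10^-7 M.
The salt with the lower threshold [CO3^2-] precipitates first: Ce2(CO3)3.

Ce2(CO3)3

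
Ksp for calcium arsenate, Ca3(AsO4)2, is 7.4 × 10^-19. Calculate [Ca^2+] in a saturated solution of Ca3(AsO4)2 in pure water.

Ca3(AsO4)2(s) ⇌ 3 Ca^2+ + 2 AsO4^3-
Ksp = [Ca^2+]^3[AsO4^3-]^2
Let s = molar solubility. Then [Ca^2+] = 3s and [AsO4^3-] = 2s.
So Ksp = (3s)^3 × (2s)^2 = 108s^5
s = (7.4 × 10^-19 / 108)^(1/5) = 9.27 × 10^-5 M
[Ca^2+] = 3s = 2.8 × 10^-4 M

[Ca^2+] ≈ 2.8e-4 M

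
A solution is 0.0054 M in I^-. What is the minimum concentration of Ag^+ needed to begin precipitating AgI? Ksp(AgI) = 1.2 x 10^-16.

[Ag^+] ≈ 2.2 × 10^-14 M

AgI(s) <=> Ag^+ + I^-
Ksp = [Ag^+][I^-]
Precipitation begins when Q = Ksp. With [I^-] = 0.0054 M:
1.2 x 10^-16 = (0.0054) × [Ag^+]
[Ag^+] = (1.2 x 10^-16 / 5.4 × 10^-3) = 2.2 × 10^-14 M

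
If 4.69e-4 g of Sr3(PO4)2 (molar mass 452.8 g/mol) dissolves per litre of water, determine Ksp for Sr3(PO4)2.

Molar solubility s = (4.69 × 10^-4 g/L) / (452.8 g/mol) = 1.036 × 10^-6 M.
Sr3(PO4)2(s) ⇌ 3 Sr^2+(aq) + 2 PO4^3-(aq)
Let s = molar solubility. Then [Sr^2+] = 3s and [PO4^3-] = 2s.
Ksp = [Sr^2+]^3[PO4^3-]^2
Ksp = (3s)^3(2s)^2 = 108s^5
Ksp = 108 × (1.036 × 10^-6)^5 = 1.29 × 10^-28

Ksp = 1.29e-28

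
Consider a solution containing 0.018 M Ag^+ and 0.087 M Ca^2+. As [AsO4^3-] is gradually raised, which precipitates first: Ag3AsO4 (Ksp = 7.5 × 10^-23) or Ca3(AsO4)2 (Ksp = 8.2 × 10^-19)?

Ag3AsO4

Each salt begins to precipitate when Q = Ksp, i.e. when [AsO4^3-] reaches its threshold.
For Ag3AsO4: 7.5 × 10^-23 = (0.018)^3 × [AsO4^3-]  ⇒  [AsO4^3-] = 1.3 x 10^-17 M.
For Ca3(AsO4)2: 8.2 × 10^-19 = (0.087)^3 × [AsO4^3-]^2  ⇒  [AsO4^3-] = 3.5 × 10^-8 M.
The salt with the lower threshold [AsO4^3-] precipitates first: Ag3AsO4.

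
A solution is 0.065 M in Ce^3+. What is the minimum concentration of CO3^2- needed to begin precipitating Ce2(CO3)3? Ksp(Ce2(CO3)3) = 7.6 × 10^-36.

[CO3^2-] ≈ 1.2 × 10^-11 M

Ce2(CO3)3(s) ⇌ 2 Ce^3+(aq) + 3 CO3^2-(aq)
Ksp = [Ce^3+]^2[CO3^2-]^3
Precipitation begins when Q = Ksp. With [Ce^3+] = 0.065 M:
7.6 × 10^-36 = (0.065)^2 × [CO3^2-]^3
[CO3^2-] = (7.6 × 10^-36 / 4.23 x 10^-3)^(1/3) = 1.2 × 10^-11 M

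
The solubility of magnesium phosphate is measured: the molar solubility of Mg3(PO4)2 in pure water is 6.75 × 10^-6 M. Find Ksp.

Mg3(PO4)2(s) <=> 3 Mg^2+(aq) + 2 PO4^3-(aq)
With molar solubility s: [Mg^2+] = 3s, [PO4^3-] = 2s.
Ksp = [Mg^2+]^3[PO4^3-]^2
So Ksp = (3s)^3 × (2s)^2 = 108s^5
With s = 6.75 × 10^-6: Ksp = 1.51 × 10^-24

Ksp ≈ 1.51 × 10^-24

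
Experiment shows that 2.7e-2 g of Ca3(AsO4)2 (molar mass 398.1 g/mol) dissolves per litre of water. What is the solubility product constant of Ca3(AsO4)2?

Ksp ≈ 1.5 × 10^-19

Molar solubility s = (2.7 × 10^-2 g/L) / (398.1 g/mol) = 6.78 × 10^-5 M.
Ca3(AsO4)2(s) ⇌ 3 Ca^2+(aq) + 2 AsO4^3-(aq)
With molar solubility s: [Ca^2+] = 3s, [AsO4^3-] = 2s.
Ksp = [Ca^2+]^3[AsO4^3-]^2
Substituting: Ksp = (3s)^3(2s)^2 = 108s^5
With s = 6.78 x 10^-5: Ksp = 1.5 x 10^-19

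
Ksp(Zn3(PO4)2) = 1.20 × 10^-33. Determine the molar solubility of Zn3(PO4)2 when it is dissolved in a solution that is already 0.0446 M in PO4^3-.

Zn3(PO4)2(s) <=> 3 Zn^2+(aq) + 2 PO4^3-(aq)
Ksp = [Zn^2+]^3[PO4^3-]^2
Let s = moles of Zn3(PO4)2 that dissolve per litre. [Zn^2+] = 3s, [PO4^3-] = 0.0446 + 2s ≈ 0.0446 (Ksp is small, so little additional dissolves).
Ksp ≈ (3s)^3 × (0.0446)^2
s = 2.82 x 10^-11 M
Check: 2s = 5.6 x 10^-11 ≪ 0.0446, so the approximation is valid.

s = 2.82 × 10^-11 M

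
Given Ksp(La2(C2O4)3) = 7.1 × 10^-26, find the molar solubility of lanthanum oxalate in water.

La2(C2O4)3(s) <=> 2 La^3+ + 3 C2O4^2-
Ksp = [La^3+]^2[C2O4^2-]^3
For each mole of La2(C2O4)3 that dissolves: [La^3+] = 2s, [C2O4^2-] = 3s.
Substituting: Ksp = (2s)^2(3s)^3 = 108s^5
s = (7.1 × 10^-26 / 108)^(1/5) = 3.7 × 10^-6 M

3.7e-6 M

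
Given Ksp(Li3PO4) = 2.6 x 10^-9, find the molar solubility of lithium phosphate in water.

s ≈ 3.1 × 10^-3 M

Li3PO4(s) <=> 3 Li^+ + PO4^3-
Ksp = [Li^+]^3[PO4^3-]
For each mole of Li3PO4 that dissolves: [Li^+] = 3s, [PO4^3-] = s.
So Ksp = (3s)^3 × s = 27s^4
s = (2.6 x 10^-9 / 27)^(1/4) = 3.1 × 10^-3 M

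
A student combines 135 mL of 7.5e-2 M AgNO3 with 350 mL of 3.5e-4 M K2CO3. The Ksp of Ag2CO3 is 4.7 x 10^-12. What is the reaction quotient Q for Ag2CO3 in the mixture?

Q ≈ 1.1 × 10^-7

Total volume = 135 + 350 = 485 mL.
[Ag^+] = 7.5 × 10^-2 × (135/485) = 2.09 × 10^-2 M
[CO3^2-] = 3.5 x 10^-4 × (350/485) = 2.53 x 10^-4 M
Ag2CO3(s) ⇌ 2 Ag^+ + CO3^2-, so Q = [Ag^+]^2[CO3^2-]
Q = (2.09 x 10^-2)^2(2.53 × 10^-4) = 1.1 × 10^-7
Q > Ksp, so Ag2CO3 will precipitate.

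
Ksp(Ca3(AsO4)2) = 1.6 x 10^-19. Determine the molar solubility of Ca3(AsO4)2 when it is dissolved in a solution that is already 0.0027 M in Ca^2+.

Ca3(AsO4)2(s) <=> 3 Ca^2+ + 2 AsO4^3-
Ksp = [Ca^2+]^3[AsO4^3-]^2
Let s be the molar solubility in this solution. [Ca^2+] = 0.0027 + 3s ≈ 0.0027, [AsO4^3-] = 2s (since the Ca^2+ already present dominates).
Ksp ≈ (0.0027)^3 × (2s)^2
s = 1.4 x 10^-6 M
Check: 3s = 4.3 x 10^-6 ≪ 0.0027, so the approximation is valid.

s = 1.4 x 10^-6 M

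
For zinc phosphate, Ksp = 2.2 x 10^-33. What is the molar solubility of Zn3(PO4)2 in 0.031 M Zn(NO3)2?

Zn3(PO4)2(s) ⇌ 3 Zn^2+ + 2 PO4^3-
Ksp = [Zn^2+]^3[PO4^3-]^2
If s mol/L dissolves here, [Zn^2+] = 0.031 + 3s ≈ 0.031, [PO4^3-] = 2s (since Zn^2+ from Zn(NO3)2 dominates).
Ksp ≈ (0.031)^3 × (2s)^2
s = 4.3 x 10^-15 M
Check: 3s = 1.3 x 10^-14 ≪ 0.031, so the approximation is valid.

4.3e-15 M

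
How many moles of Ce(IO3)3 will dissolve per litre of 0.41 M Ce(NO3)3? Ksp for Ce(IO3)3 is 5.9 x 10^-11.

Ce(IO3)3(s) ⇌ Ce^3+(aq) + 3 IO3^-(aq)
Ksp = [Ce^3+][IO3^-]^3
If s mol/L dissolves here, [Ce^3+] = 0.41 + s ≈ 0.41, [IO3^-] = 3s (Ksp is small, so little additional dissolves).
Ksp ≈ 0.41 × (3s)^3
s = 1.7 x 10^-4 M
Check: s = 1.7 × 10^-4 ≪ 0.41, so the approximation is valid.

1.7 x 10^-4 M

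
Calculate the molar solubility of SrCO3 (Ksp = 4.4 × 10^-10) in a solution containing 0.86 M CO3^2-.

SrCO3(s) <=> Sr^2+ + CO3^2-
Ksp = [Sr^2+][CO3^2-]
Let s = moles of SrCO3 that dissolve per litre. [Sr^2+] = s, [CO3^2-] = 0.86 + s ≈ 0.86 (Ksp is small, so little additional dissolves).
Ksp ≈ s × 0.86
s = 5.1 x 10^-10 M
Check: s = 5.1 × 10^-10 ≪ 0.86, so the approximation is valid.

s = 5.1 x 10^-10 M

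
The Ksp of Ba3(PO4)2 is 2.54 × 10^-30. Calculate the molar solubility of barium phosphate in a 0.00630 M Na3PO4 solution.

s ≈ 1.33 x 10^-9 M

Ba3(PO4)2(s) ⇌ 3 Ba^2+ + 2 PO4^3-
Ksp = [Ba^2+]^3[PO4^3-]^2
Let s be the molar solubility in this solution. [Ba^2+] = 3s, [PO4^3-] = 0.00630 + 2s ≈ 0.00630 (since PO4^3- from Na3PO4 dominates).
Ksp ≈ (3s)^3 × (0.00630)^2
s = 1.33 × 10^-9 M
Check: 2s = 2.7 x 10^-9 ≪ 0.00630, so the approximation is valid.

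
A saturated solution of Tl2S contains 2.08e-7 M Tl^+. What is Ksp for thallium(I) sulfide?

4.50e-21

Tl2S(s) ⇌ 2 Tl^+(aq) + S^2-(aq)
Stoichiometry gives [S^2-] = (1/2)[Tl^+] = 1.040 × 10^-7 M.
Ksp = [Tl^+]^2[S^2-]
Ksp = (2.08 × 10^-7)^2 × 1.040 × 10^-7 = 4.50 × 10^-21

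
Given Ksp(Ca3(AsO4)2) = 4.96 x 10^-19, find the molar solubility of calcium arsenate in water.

s = 8.56 × 10^-5 M

Ca3(AsO4)2(s) ⇌ 3 Ca^2+(aq) + 2 AsO4^3-(aq)
Ksp = [Ca^2+]^3[AsO4^3-]^2
With molar solubility s: [Ca^2+] = 3s, [AsO4^3-] = 2s.
So Ksp = (3s)^3 × (2s)^2 = 108s^5
Solving, s = (4.96 x 10^-19/108)^(1/5) = 8.56 × 10^-5 M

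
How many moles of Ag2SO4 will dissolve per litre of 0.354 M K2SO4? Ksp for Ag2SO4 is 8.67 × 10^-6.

Ag2SO4(s) ⇌ 2 Ag^+(aq) + SO4^2-(aq)
Ksp = [Ag^+]^2[SO4^2-]
Let s = moles of Ag2SO4 that dissolve per litre. [Ag^+] = 2s, [SO4^2-] = 0.354 + s ≈ 0.354 (common-ion effect: SO4^2- is already 0.354 M).
Ksp ≈ (2s)^2 × 0.354
s = 2.47 × 10^-3 M
Check: s = 2.5 × 10^-3 ≪ 0.354, so the approximation is valid.

2.47e-3 M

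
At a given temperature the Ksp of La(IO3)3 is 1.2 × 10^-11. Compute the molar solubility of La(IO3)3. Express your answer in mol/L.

La(IO3)3(s) ⇌ La^3+ + 3 IO3^-
Ksp = [La^3+][IO3^-]^3
With molar solubility s: [La^3+] = s, [IO3^-] = 3s.
Substituting: Ksp = s(3s)^3 = 27s^4
s = (1.2 × 10^-11 / 27)^(1/4) = 8.2 × 10^-4 M

s ≈ 8.2e-4 M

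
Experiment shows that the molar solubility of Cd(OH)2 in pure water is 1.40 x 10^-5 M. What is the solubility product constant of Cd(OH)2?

Cd(OH)2(s) <=> Cd^2+ + 2 OH^-
If s mol/L of Cd(OH)2 dissolves, [Cd^2+] = s and [OH^-] = 2s.
Ksp = [Cd^2+][OH^-]^2
Ksp = s(2s)^2 = 4s^3
Ksp = 4 × (1.40 × 10^-5)^3 = 1.10 × 10^-14

1.10e-14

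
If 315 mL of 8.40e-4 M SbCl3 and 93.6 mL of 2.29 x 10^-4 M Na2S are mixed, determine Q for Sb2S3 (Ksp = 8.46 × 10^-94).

Total volume = 315 + 93.6 = 408.6 mL.
[Sb^3+] = 8.40 × 10^-4 × (315/408.6) = 6.476 × 10^-4 M
[S^2-] = 2.29 × 10^-4 × (93.6/408.6) = 5.246 x 10^-5 M
Sb2S3(s) ⇌ 2 Sb^3+(aq) + 3 S^2-(aq), so Q = [Sb^3+]^2[S^2-]^3
Q = (6.476 × 10^-4)^2(5.246 × 10^-5)^3 = 6.05 × 10^-20
Q > Ksp, so Sb2S3 will precipitate.

6.05e-20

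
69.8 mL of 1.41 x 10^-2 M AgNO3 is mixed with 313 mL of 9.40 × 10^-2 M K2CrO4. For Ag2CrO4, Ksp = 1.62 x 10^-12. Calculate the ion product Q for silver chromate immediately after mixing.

Total volume = 69.8 + 313 = 382.8 mL.
[Ag^+] = 1.41 x 10^-2 × (69.8/382.8) = 2.571 × 10^-3 M
[CrO4^2-] = 9.40 × 10^-2 × (313/382.8) = 7.686 × 10^-2 M
Ag2CrO4(s) ⇌ 2 Ag^+(aq) + CrO4^2-(aq), so Q = [Ag^+]^2[CrO4^2-]
Q = (2.571 × 10^-3)^2(7.686 x 10^-2) = 5.08 × 10^-7
Q > Ksp, so Ag2CrO4 will precipitate.

5.08 × 10^-7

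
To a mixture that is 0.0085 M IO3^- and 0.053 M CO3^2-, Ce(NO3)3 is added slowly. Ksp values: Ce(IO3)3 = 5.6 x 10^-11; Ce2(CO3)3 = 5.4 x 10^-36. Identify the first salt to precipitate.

Precipitation of each salt starts when its ion product equals its Ksp.
For Ce(IO3)3: 5.6 x 10^-11 = (0.0085)^3 × [Ce^3+]  ⇒  [Ce^3+] = 9.1 × 10^-5 M.
For Ce2(CO3)3: 5.4 x 10^-36 = (0.053)^3 × [Ce^3+]^2  ⇒  [Ce^3+] = 1.9 × 10^-16 M.
The salt with the lower threshold [Ce^3+] precipitates first: Ce2(CO3)3.

Ce2(CO3)3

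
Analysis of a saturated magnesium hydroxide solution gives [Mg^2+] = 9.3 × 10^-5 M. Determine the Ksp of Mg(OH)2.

Mg(OH)2(s) ⇌ Mg^2+ + 2 OH^-
Stoichiometry gives [OH^-] = (2/1)[Mg^2+] = 1.86 x 10^-4 M.
Ksp = [Mg^2+][OH^-]^2
Ksp = 9.3 × 10^-5 × (1.86 × 10^-4)^2 = 3.2 x 10^-12

3.2 × 10^-12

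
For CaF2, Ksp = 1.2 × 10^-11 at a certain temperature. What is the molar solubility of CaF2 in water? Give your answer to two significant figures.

s = 1.4 x 10^-4 M

CaF2(s) <=> Ca^2+(aq) + 2 F^-(aq)
Ksp = [Ca^2+][F^-]^2
For each mole of CaF2 that dissolves: [Ca^2+] = s, [F^-] = 2s.
Substituting: Ksp = s(2s)^2 = 4s^3
Solving, s = (1.2 × 10^-11/4)^(1/3) = 1.4 x 10^-4 M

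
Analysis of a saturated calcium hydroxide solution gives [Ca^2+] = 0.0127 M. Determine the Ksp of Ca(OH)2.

Ksp = 8.19e-6

Ca(OH)2(s) ⇌ Ca^2+ + 2 OH^-
Stoichiometry gives [OH^-] = (2/1)[Ca^2+] = 2.540 × 10^-2 M.
Ksp = [Ca^2+][OH^-]^2
Ksp = 1.27 × 10^-2 × (2.540 × 10^-2)^2 = 8.19 × 10^-6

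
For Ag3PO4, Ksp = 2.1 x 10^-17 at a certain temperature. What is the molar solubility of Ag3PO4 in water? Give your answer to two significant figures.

Ag3PO4(s) ⇌ 3 Ag^+ + PO4^3-
Ksp = [Ag^+]^3[PO4^3-]
With molar solubility s: [Ag^+] = 3s, [PO4^3-] = s.
Substituting: Ksp = (3s)^3s = 27s^4
s^4 = 2.1 x 10^-17 / 27, so s = 3.0 × 10^-5 M

3.0e-5 M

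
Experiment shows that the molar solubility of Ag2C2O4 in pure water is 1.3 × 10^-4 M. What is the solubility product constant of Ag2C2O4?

Ksp ≈ 8.8 x 10^-12

Ag2C2O4(s) ⇌ 2 Ag^+ + C2O4^2-
With molar solubility s: [Ag^+] = 2s, [C2O4^2-] = s.
Ksp = [Ag^+]^2[C2O4^2-]
Substituting: Ksp = (2s)^2s = 4s^3
With s = 1.3 x 10^-4: Ksp = 8.8 × 10^-12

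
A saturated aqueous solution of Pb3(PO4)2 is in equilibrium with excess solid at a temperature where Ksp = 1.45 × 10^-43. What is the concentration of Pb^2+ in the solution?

Pb3(PO4)2(s) ⇌ 3 Pb^2+ + 2 PO4^3-
Ksp = [Pb^2+]^3[PO4^3-]^2
Let s = molar solubility. Then [Pb^2+] = 3s and [PO4^3-] = 2s.
Substituting: Ksp = (3s)^3(2s)^2 = 108s^5
s^5 = 1.45 × 10^-43 / 108, so s = 1.061 × 10^-9 M
[Pb^2+] = 3s = 3.18 x 10^-9 M

[Pb^2+] ≈ 3.18e-9 M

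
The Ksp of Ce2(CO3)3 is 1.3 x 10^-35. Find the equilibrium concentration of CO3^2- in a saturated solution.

Ce2(CO3)3(s) ⇌ 2 Ce^3+ + 3 CO3^2-
Ksp = [Ce^3+]^2[CO3^2-]^3
For each mole of Ce2(CO3)3 that dissolves: [Ce^3+] = 2s, [CO3^2-] = 3s.
So Ksp = (2s)^2 × (3s)^3 = 108s^5
s = (1.3 x 10^-35 / 108)^(1/5) = 4.13 × 10^-8 M
[CO3^2-] = 3s = 1.2 × 10^-7 M

[CO3^2-] = 1.2 × 10^-7 M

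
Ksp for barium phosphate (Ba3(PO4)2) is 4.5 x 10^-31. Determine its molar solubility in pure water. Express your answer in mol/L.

3.3 × 10^-7 M

Ba3(PO4)2(s) ⇌ 3 Ba^2+(aq) + 2 PO4^3-(aq)
Ksp = [Ba^2+]^3[PO4^3-]^2
With molar solubility s: [Ba^2+] = 3s, [PO4^3-] = 2s.
Substituting: Ksp = (3s)^3(2s)^2 = 108s^5
s = (4.5 x 10^-31 / 108)^(1/5) = 3.3 x 10^-7 M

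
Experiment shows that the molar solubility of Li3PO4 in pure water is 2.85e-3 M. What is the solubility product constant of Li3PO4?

Li3PO4(s) <=> 3 Li^+(aq) + PO4^3-(aq)
Let s = molar solubility. Then [Li^+] = 3s and [PO4^3-] = s.
Ksp = [Li^+]^3[PO4^3-]
Substituting: Ksp = (3s)^3s = 27s^4
With s = 2.85 x 10^-3: Ksp = 1.78 × 10^-9

1.78e-9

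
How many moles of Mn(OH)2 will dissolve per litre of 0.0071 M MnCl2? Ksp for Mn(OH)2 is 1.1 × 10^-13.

Mn(OH)2(s) <=> Mn^2+(aq) + 2 OH^-(aq)
Ksp = [Mn^2+][OH^-]^2
If s mol/L dissolves here, [Mn^2+] = 0.0071 + s ≈ 0.0071, [OH^-] = 2s (common-ion effect: Mn^2+ is already 0.0071 M).
Ksp ≈ 0.0071 × (2s)^2
s = 2.0 × 10^-6 M
Check: s = 2.0 x 10^-6 ≪ 0.0071, so the approximation is valid.

2.0 × 10^-6 M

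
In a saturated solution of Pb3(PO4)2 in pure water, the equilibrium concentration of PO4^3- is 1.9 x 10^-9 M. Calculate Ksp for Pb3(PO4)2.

Ksp = 8.4 x 10^-44

Pb3(PO4)2(s) ⇌ 3 Pb^2+ + 2 PO4^3-
Stoichiometry gives [Pb^2+] = (3/2)[PO4^3-] = 2.85 x 10^-9 M.
Ksp = [Pb^2+]^3[PO4^3-]^2
Ksp = (2.85 × 10^-9)^3 × (1.9 × 10^-9)^2 = 8.4 × 10^-44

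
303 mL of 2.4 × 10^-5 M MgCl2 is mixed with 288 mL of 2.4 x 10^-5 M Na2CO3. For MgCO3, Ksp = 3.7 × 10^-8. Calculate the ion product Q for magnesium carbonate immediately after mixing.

Q = 1.4e-10

Total volume = 303 + 288 = 591 mL.
[Mg^2+] = 2.4 × 10^-5 × (303/591) = 1.23 × 10^-5 M
[CO3^2-] = 2.4 × 10^-5 × (288/591) = 1.17 × 10^-5 M
MgCO3(s) ⇌ Mg^2+(aq) + CO3^2-(aq), so Q = [Mg^2+][CO3^2-]
Q = (1.23 × 10^-5)(1.17 × 10^-5) = 1.4 × 10^-10
Q < Ksp, so no precipitate of MgCO3 forms.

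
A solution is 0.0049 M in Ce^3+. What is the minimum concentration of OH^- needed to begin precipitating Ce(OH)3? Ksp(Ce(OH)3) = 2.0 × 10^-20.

Ce(OH)3(s) <=> Ce^3+ + 3 OH^-
Ksp = [Ce^3+][OH^-]^3
Precipitation begins when Q = Ksp. With [Ce^3+] = 0.0049 M:
2.0 × 10^-20 = (0.0049) × [OH^-]^3
[OH^-] = (2.0 × 10^-20 / 4.9 x 10^-3)^(1/3) = 1.6 × 10^-6 M

[OH^-] ≈ 1.6e-6 M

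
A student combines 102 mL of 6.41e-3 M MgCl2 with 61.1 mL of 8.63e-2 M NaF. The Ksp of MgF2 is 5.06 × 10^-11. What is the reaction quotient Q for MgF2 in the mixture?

Q = 4.19 × 10^-6

Total volume = 102 + 61.1 = 163.1 mL.
[Mg^2+] = 6.41 × 10^-3 × (102/163.1) = 4.009 × 10^-3 M
[F^-] = 8.63 × 10^-2 × (61.1/163.1) = 3.233 × 10^-2 M
MgF2(s) ⇌ Mg^2+ + 2 F^-, so Q = [Mg^2+][F^-]^2
Q = (4.009 × 10^-3)(3.233 x 10^-2)^2 = 4.19 × 10^-6
Q > Ksp, so MgF2 will precipitate.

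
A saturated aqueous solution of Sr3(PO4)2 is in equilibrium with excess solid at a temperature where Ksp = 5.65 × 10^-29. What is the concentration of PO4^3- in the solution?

1.76 × 10^-6 M

Sr3(PO4)2(s) <=> 3 Sr^2+(aq) + 2 PO4^3-(aq)
Ksp = [Sr^2+]^3[PO4^3-]^2
Let s = molar solubility. Then [Sr^2+] = 3s and [PO4^3-] = 2s.
Ksp = (3s)^3(2s)^2 = 108s^5
Solving, s = (5.65 × 10^-29/108)^(1/5) = 8.785 x 10^-7 M
[PO4^3-] = 2s = 1.76 × 10^-6 M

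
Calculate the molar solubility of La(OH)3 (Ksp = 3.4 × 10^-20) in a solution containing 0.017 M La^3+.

La(OH)3(s) ⇌ La^3+(aq) + 3 OH^-(aq)
Ksp = [La^3+][OH^-]^3
Let s = moles of La(OH)3 that dissolve per litre. [La^3+] = 0.017 + s ≈ 0.017, [OH^-] = 3s (common-ion effect: La^3+ is already 0.017 M).
Ksp ≈ 0.017 × (3s)^3
s = 4.2 x 10^-7 M
Check: s = 4.2 × 10^-7 ≪ 0.017, so the approximation is valid.

s ≈ 4.2 × 10^-7 M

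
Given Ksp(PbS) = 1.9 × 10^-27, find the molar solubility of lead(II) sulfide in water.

PbS(s) ⇌ Pb^2+ + S^2-
Ksp = [Pb^2+][S^2-]
If s mol/L of PbS dissolves, [Pb^2+] = s and [S^2-] = s.
Ksp = (s)(s) = s^2
s = (1.9 × 10^-27)^(1/2) = 4.4 × 10^-14 M

s ≈ 4.4 × 10^-14 M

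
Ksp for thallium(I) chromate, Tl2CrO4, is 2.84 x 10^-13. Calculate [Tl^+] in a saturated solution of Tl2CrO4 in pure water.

8.28 x 10^-5 M

Tl2CrO4(s) ⇌ 2 Tl^+ + CrO4^2-
Ksp = [Tl^+]^2[CrO4^2-]
If s mol/L of Tl2CrO4 dissolves, [Tl^+] = 2s and [CrO4^2-] = s.
Ksp = (2s)^2s = 4s^3
s = (2.84 x 10^-13 / 4)^(1/3) = 4.141 x 10^-5 M
[Tl^+] = 2s = 8.28 × 10^-5 M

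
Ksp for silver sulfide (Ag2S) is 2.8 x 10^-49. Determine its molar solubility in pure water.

Ag2S(s) ⇌ 2 Ag^+(aq) + S^2-(aq)
Ksp = [Ag^+]^2[S^2-]
If s mol/L of Ag2S dissolves, [Ag^+] = 2s and [S^2-] = s.
Ksp = (2s)^2s = 4s^3
s = (2.8 x 10^-49 / 4)^(1/3) = 4.1 × 10^-17 M

s = 4.1e-17 M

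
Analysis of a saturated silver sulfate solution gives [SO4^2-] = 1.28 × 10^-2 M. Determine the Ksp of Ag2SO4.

Ag2SO4(s) ⇌ 2 Ag^+ + SO4^2-
Stoichiometry gives [Ag^+] = (2/1)[SO4^2-] = 2.560 x 10^-2 M.
Ksp = [Ag^+]^2[SO4^2-]
Ksp = (2.560 × 10^-2)^2 × 1.28 × 10^-2 = 8.39 × 10^-6

Ksp = 8.39 × 10^-6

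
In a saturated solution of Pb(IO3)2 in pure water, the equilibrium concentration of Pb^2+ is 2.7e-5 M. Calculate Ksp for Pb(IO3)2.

Pb(IO3)2(s) ⇌ Pb^2+ + 2 IO3^-
Stoichiometry gives [IO3^-] = (2/1)[Pb^2+] = 5.40 × 10^-5 M.
Ksp = [Pb^2+][IO3^-]^2
Ksp = 2.7 × 10^-5 × (5.40 × 10^-5)^2 = 7.9 x 10^-14

7.9e-14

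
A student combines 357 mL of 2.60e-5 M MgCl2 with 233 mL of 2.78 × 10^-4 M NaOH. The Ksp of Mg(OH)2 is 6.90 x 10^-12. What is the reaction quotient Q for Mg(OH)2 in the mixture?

Total volume = 357 + 233 = 590 mL.
[Mg^2+] = 2.60 x 10^-5 × (357/590) = 1.573 × 10^-5 M
[OH^-] = 2.78 × 10^-4 × (233/590) = 1.098 x 10^-4 M
Mg(OH)2(s) ⇌ Mg^2+(aq) + 2 OH^-(aq), so Q = [Mg^2+][OH^-]^2
Q = (1.573 × 10^-5)(1.098 × 10^-4)^2 = 1.90 × 10^-13
Q < Ksp, so no precipitate of Mg(OH)2 forms.

Q ≈ 1.90e-13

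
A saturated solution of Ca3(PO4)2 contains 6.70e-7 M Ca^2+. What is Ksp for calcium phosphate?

Ksp = 6.00 × 10^-32

Ca3(PO4)2(s) ⇌ 3 Ca^2+ + 2 PO4^3-
Stoichiometry gives [PO4^3-] = (2/3)[Ca^2+] = 4.467 × 10^-7 M.
Ksp = [Ca^2+]^3[PO4^3-]^2
Ksp = (6.70 × 10^-7)^3 × (4.467 × 10^-7)^2 = 6.00 x 10^-32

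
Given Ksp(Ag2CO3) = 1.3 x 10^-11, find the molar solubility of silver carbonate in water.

Ag2CO3(s) <=> 2 Ag^+(aq) + CO3^2-(aq)
Ksp = [Ag^+]^2[CO3^2-]
Let s = molar solubility. Then [Ag^+] = 2s and [CO3^2-] = s.
Ksp = (2s)^2s = 4s^3
s^3 = 1.3 x 10^-11 / 4, so s = 1.5 x 10^-4 M

1.5e-4 M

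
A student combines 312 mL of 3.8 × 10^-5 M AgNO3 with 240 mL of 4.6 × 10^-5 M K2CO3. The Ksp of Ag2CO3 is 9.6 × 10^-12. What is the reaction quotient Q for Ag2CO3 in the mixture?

Q = 9.2 x 10^-15

Total volume = 312 + 240 = 552 mL.
[Ag^+] = 3.8 x 10^-5 × (312/552) = 2.15 × 10^-5 M
[CO3^2-] = 4.6 × 10^-5 × (240/552) = 2.00 x 10^-5 M
Ag2CO3(s) ⇌ 2 Ag^+(aq) + CO3^2-(aq), so Q = [Ag^+]^2[CO3^2-]
Q = (2.15 × 10^-5)^2(2.00 x 10^-5) = 9.2 x 10^-15
Q < Ksp, so no precipitate of Ag2CO3 forms.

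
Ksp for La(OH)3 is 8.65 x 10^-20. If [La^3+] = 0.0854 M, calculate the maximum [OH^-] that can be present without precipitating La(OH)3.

La(OH)3(s) ⇌ La^3+(aq) + 3 OH^-(aq)
Ksp = [La^3+][OH^-]^3
Precipitation begins when Q = Ksp. With [La^3+] = 0.0854 M:
8.65 x 10^-20 = (0.0854) × [OH^-]^3
[OH^-] = (8.65 x 10^-20 / 8.54 x 10^-2)^(1/3) = 1.00 × 10^-6 M

[OH^-] = 1.00e-6 M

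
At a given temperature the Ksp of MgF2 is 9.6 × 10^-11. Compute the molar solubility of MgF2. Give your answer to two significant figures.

MgF2(s) ⇌ Mg^2+ + 2 F^-
Ksp = [Mg^2+][F^-]^2
With molar solubility s: [Mg^2+] = s, [F^-] = 2s.
Substituting: Ksp = s(2s)^2 = 4s^3
s = (9.6 × 10^-11 / 4)^(1/3) = 2.9 × 10^-4 M

s ≈ 2.9e-4 M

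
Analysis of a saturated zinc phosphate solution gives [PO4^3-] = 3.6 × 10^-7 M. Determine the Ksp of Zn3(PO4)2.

Zn3(PO4)2(s) ⇌ 3 Zn^2+ + 2 PO4^3-
Stoichiometry gives [Zn^2+] = (3/2)[PO4^3-] = 5.40 × 10^-7 M.
Ksp = [Zn^2+]^3[PO4^3-]^2
Ksp = (5.40 × 10^-7)^3 × (3.6 x 10^-7)^2 = 2.0 × 10^-32

Ksp ≈ 2.0e-32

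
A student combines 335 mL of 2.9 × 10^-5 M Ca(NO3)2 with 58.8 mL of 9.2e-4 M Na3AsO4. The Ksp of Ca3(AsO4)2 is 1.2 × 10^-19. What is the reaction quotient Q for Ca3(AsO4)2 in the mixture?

Q ≈ 2.8 × 10^-22

Total volume = 335 + 58.8 = 393.8 mL.
[Ca^2+] = 2.9 × 10^-5 × (335/393.8) = 2.47 × 10^-5 M
[AsO4^3-] = 9.2 x 10^-4 × (58.8/393.8) = 1.37 x 10^-4 M
Ca3(AsO4)2(s) ⇌ 3 Ca^2+(aq) + 2 AsO4^3-(aq), so Q = [Ca^2+]^3[AsO4^3-]^2
Q = (2.47 × 10^-5)^3(1.37 × 10^-4)^2 = 2.8 × 10^-22
Q < Ksp, so no precipitate of Ca3(AsO4)2 forms.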